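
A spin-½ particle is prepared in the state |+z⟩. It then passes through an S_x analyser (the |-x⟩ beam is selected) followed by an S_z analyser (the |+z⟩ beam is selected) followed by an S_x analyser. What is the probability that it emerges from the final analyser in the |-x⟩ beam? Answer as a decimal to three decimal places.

First analyser (S_x): from |+z⟩, P(|-x⟩) = 1/2.
After stage 1 the state is |-x⟩; P(|+z⟩) = |⟨+z|-x⟩|² = 1/2.
After stage 2 the state is |+z⟩; P(|-x⟩) = |⟨-x|+z⟩|² = 1/2.
Joint probability = 1/2 × 1/2 × 1/2 = 0.125.

0.125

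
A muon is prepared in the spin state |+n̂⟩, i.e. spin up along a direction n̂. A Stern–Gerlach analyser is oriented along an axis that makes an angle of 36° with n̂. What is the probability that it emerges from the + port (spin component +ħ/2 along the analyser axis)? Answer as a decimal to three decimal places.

0.905

For spin-½, the probability of finding spin-up along an axis at angle θ to the initial spin direction is cos²(θ/2); spin-down is sin²(θ/2).
θ = 36°, so P = cos²(18°) ≈ 0.905.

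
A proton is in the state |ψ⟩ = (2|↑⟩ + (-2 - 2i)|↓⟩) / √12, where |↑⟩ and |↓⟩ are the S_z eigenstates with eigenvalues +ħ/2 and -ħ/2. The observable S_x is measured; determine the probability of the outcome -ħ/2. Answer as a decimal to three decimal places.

0.833

|-x⟩ = (|↑⟩ - |↓⟩)/√2, so ⟨-x|ψ⟩ = (4 + 2i) / (√2·√12).
P = |4 + 2i|² / 24 = 20/24.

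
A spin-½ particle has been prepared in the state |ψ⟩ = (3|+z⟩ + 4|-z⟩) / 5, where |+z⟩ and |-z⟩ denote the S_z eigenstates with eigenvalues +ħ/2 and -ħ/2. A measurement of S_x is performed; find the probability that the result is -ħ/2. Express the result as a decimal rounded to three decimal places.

|-x⟩ = (|+z⟩ - |-z⟩)/√2, so ⟨-x|ψ⟩ = (-1) / (√2·5).
P = |-1|² / 50 = 1/50.

0.020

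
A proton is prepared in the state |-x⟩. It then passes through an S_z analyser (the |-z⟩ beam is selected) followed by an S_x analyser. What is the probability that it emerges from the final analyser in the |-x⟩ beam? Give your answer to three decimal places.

0.250

First analyser (S_z): from |-x⟩, P(|-z⟩) = 1/2.
After stage 1 the state is |-z⟩; P(|-x⟩) = |⟨-x|-z⟩|² = 1/2.
Joint probability = 1/2 × 1/2 = 0.250.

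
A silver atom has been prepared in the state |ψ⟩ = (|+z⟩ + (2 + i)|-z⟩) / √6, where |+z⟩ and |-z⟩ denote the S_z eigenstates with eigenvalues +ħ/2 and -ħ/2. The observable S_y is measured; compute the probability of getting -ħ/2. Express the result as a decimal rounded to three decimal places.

0.333

|-y⟩ = (|+z⟩ - i|-z⟩)/√2, so ⟨-y|ψ⟩ = (2i) / (√2·√6).
P = |2i|² / 12 = 4/12.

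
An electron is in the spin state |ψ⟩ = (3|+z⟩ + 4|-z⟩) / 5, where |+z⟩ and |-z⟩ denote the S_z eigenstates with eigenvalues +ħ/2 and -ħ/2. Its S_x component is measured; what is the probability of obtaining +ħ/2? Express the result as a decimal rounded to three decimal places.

|+x⟩ = (|+z⟩ + |-z⟩)/√2, so ⟨+x|ψ⟩ = (7) / (√2·5).
P = |7|² / 50 = 49/50.

0.980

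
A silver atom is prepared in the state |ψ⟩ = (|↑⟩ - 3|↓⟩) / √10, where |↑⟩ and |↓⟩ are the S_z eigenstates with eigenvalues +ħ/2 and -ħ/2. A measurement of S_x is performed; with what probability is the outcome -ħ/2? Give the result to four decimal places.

|-x⟩ = (|↑⟩ - |↓⟩)/√2, so ⟨-x|ψ⟩ = (4) / (√2·√10).
P = |4|² / 20 = 16/20.

0.8000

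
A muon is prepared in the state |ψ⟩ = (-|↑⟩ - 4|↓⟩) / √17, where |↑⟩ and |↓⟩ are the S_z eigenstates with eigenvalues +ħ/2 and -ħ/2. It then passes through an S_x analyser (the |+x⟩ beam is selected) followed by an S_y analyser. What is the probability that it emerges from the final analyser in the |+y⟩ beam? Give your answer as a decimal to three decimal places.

0.368

First analyser (S_x): P(|+x⟩) = |⟨+x|ψ⟩|² = 25/34.
After stage 1 the state is |+x⟩; P(|+y⟩) = |⟨+y|+x⟩|² = 1/2.
Joint probability = 25/34 × 1/2 = 0.368.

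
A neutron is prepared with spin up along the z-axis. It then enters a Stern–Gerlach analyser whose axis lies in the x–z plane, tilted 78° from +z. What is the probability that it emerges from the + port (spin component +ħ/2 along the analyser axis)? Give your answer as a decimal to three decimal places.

0.604

For spin-½, the probability of finding spin-up along an axis at angle θ to the initial spin direction is cos²(θ/2); spin-down is sin²(θ/2).
θ = 78°, so P = cos²(39°) ≈ 0.604.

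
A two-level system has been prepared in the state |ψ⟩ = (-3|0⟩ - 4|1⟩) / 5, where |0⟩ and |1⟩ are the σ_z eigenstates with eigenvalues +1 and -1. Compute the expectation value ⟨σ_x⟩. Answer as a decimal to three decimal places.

0.960

⟨σ_x⟩ = 2 Re(a* b)/(|a|²+|b|²) with a = -3, b = -4.
a* b = 12, so ⟨σ_x⟩ = 24/25.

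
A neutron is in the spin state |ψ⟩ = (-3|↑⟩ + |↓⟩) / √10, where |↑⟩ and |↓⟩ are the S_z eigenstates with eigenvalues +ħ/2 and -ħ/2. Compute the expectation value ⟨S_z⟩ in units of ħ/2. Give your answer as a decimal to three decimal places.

⟨σ_z⟩ = |a|² - |b|² divided by |a|²+|b|², with a, b the |↑⟩, |↓⟩ amplitudes.
= (9 - 1)/10 = 8/10.
⟨S_z⟩ = (ħ/2)·⟨σ_z⟩.

0.800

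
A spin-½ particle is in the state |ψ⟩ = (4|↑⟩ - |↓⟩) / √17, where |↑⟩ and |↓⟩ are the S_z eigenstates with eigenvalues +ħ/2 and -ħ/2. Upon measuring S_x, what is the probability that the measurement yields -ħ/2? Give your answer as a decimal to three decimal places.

0.735

|-x⟩ = (|↑⟩ - |↓⟩)/√2, so ⟨-x|ψ⟩ = (5) / (√2·√17).
P = |5|² / 34 = 25/34.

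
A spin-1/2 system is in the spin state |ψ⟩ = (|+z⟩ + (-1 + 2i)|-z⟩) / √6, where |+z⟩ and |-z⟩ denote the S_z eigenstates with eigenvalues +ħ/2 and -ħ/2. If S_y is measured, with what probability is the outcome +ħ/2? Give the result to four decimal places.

|+y⟩ = (|+z⟩ + i|-z⟩)/√2, so ⟨+y|ψ⟩ = (3 + i) / (√2·√6).
P = |3 + i|² / 12 = 10/12.

0.8333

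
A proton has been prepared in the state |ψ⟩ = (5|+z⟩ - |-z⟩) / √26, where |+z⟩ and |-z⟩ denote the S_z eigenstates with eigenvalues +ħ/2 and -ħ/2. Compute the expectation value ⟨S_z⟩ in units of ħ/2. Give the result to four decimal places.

⟨σ_z⟩ = |a|² - |b|² divided by |a|²+|b|², with a, b the |+z⟩, |-z⟩ amplitudes.
= (25 - 1)/26 = 24/26.
⟨S_z⟩ = (ħ/2)·⟨σ_z⟩.

0.9231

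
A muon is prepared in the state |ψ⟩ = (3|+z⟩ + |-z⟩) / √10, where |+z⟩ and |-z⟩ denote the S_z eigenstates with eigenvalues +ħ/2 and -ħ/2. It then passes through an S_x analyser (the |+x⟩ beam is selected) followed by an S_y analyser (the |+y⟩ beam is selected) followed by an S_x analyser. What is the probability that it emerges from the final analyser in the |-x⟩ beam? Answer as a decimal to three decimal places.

0.200

First analyser (S_x): P(|+x⟩) = |⟨+x|ψ⟩|² = 16/20.
After stage 1 the state is |+x⟩; P(|+y⟩) = |⟨+y|+x⟩|² = 1/2.
After stage 2 the state is |+y⟩; P(|-x⟩) = |⟨-x|+y⟩|² = 1/2.
Joint probability = 16/20 × 1/2 × 1/2 = 0.200.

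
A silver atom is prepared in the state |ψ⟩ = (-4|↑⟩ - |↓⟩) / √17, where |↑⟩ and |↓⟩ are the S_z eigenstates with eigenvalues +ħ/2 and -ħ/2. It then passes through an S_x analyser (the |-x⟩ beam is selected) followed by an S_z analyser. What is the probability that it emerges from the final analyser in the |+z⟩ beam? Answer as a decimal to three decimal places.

0.132

First analyser (S_x): P(|-x⟩) = |⟨-x|ψ⟩|² = 9/34.
After stage 1 the state is |-x⟩; P(|+z⟩) = |⟨+z|-x⟩|² = 1/2.
Joint probability = 9/34 × 1/2 = 0.132.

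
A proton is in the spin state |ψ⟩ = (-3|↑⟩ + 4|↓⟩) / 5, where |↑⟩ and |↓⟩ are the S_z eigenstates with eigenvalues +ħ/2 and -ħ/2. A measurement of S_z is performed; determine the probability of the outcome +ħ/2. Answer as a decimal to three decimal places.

0.360

The +ħ/2 outcome corresponds to |↑⟩. Its amplitude in |ψ⟩ is -3/5.
P = |-3|² / 25 = 9/25.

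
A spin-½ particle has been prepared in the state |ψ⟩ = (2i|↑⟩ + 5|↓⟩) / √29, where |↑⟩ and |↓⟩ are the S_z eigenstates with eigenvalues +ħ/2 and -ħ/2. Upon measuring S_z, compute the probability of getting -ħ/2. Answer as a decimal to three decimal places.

0.862

The -ħ/2 outcome corresponds to |↓⟩. Its amplitude in |ψ⟩ is 5/√29.
P = |5|² / 29 = 25/29.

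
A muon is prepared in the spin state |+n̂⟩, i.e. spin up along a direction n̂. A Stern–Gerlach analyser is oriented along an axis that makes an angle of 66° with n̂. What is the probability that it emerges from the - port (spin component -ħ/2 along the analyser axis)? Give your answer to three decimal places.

0.297

For spin-½, the probability of finding spin-up along an axis at angle θ to the initial spin direction is cos²(θ/2); spin-down is sin²(θ/2).
θ = 66°, so P = sin²(33°) ≈ 0.297.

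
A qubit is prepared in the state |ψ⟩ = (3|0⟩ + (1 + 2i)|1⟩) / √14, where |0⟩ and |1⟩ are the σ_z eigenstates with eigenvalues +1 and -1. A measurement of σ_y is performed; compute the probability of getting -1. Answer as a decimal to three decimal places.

0.071

|-y⟩ = (|0⟩ - i|1⟩)/√2, so ⟨-y|ψ⟩ = (1 + i) / (√2·√14).
P = |1 + i|² / 28 = 2/28.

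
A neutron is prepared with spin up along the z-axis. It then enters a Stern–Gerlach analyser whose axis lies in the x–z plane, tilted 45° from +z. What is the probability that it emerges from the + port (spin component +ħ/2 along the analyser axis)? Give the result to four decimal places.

For spin-½, the probability of finding spin-up along an axis at angle θ to the initial spin direction is cos²(θ/2); spin-down is sin²(θ/2).
θ = 45°, so P = cos²(22.5°) ≈ 0.8536.

0.8536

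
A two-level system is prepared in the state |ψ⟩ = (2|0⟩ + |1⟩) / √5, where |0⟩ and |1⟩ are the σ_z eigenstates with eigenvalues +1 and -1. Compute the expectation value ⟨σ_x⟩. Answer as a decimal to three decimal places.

⟨σ_x⟩ = 2 Re(a* b)/(|a|²+|b|²) with a = 2, b = 1.
a* b = 2, so ⟨σ_x⟩ = 4/5.

0.800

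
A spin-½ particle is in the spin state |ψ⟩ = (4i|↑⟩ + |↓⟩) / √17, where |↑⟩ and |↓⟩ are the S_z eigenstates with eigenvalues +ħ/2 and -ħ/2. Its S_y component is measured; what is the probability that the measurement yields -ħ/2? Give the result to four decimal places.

|-y⟩ = (|↑⟩ - i|↓⟩)/√2, so ⟨-y|ψ⟩ = (5i) / (√2·√17).
P = |5i|² / 34 = 25/34.

0.7353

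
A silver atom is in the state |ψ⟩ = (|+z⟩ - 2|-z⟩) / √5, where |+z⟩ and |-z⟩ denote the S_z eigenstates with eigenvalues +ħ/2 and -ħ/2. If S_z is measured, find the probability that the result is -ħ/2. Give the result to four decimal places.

The -ħ/2 outcome corresponds to |-z⟩. Its amplitude in |ψ⟩ is -2/√5.
P = |-2|² / 5 = 4/5.

0.8000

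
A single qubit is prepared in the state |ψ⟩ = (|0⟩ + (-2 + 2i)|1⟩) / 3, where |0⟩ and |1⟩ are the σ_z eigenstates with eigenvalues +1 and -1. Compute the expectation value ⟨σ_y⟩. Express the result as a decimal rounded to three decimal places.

0.444

⟨σ_y⟩ = 2 Im(a* b)/(|a|²+|b|²) with a = 1, b = (-2 + 2i).
a* b = (-2 + 2i), so ⟨σ_y⟩ = 4/9.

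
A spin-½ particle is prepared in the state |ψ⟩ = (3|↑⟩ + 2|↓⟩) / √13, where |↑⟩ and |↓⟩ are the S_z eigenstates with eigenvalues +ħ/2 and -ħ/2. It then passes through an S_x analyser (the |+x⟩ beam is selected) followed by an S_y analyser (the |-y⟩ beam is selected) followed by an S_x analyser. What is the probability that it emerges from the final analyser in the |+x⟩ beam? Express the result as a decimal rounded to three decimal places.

0.240

First analyser (S_x): P(|+x⟩) = |⟨+x|ψ⟩|² = 25/26.
After stage 1 the state is |+x⟩; P(|-y⟩) = |⟨-y|+x⟩|² = 1/2.
After stage 2 the state is |-y⟩; P(|+x⟩) = |⟨+x|-y⟩|² = 1/2.
Joint probability = 25/26 × 1/2 × 1/2 = 0.240.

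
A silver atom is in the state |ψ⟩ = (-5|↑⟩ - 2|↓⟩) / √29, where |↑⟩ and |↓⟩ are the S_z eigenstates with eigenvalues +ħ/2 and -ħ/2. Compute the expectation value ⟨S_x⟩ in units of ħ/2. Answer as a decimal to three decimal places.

⟨σ_x⟩ = 2 Re(a* b)/(|a|²+|b|²) with a = -5, b = -2.
a* b = 10, so ⟨σ_x⟩ = 20/29.
⟨S_x⟩ = (ħ/2)·⟨σ_x⟩.

0.690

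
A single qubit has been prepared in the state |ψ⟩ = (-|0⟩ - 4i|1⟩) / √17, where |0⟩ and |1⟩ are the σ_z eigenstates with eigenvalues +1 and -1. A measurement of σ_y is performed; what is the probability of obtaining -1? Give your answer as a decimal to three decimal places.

|-y⟩ = (|0⟩ - i|1⟩)/√2, so ⟨-y|ψ⟩ = (3) / (√2·√17).
P = |3|² / 34 = 9/34.

0.265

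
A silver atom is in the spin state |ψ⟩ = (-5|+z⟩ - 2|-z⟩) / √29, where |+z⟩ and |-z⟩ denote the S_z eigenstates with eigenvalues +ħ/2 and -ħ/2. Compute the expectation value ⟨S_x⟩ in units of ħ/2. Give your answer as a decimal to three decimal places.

0.690

⟨σ_x⟩ = 2 Re(a* b)/(|a|²+|b|²) with a = -5, b = -2.
a* b = 10, so ⟨σ_x⟩ = 20/29.
⟨S_x⟩ = (ħ/2)·⟨σ_x⟩.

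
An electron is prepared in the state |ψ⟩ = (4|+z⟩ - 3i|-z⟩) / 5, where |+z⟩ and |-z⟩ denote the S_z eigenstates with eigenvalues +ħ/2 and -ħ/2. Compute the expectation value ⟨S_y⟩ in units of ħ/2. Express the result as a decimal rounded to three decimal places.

-0.960

⟨σ_y⟩ = 2 Im(a* b)/(|a|²+|b|²) with a = 4, b = -3i.
a* b = -12i, so ⟨σ_y⟩ = -24/25.
⟨S_y⟩ = (ħ/2)·⟨σ_y⟩.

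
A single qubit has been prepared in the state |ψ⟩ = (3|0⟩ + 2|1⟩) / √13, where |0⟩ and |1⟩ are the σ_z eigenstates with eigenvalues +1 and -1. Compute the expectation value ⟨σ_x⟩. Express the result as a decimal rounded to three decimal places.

0.923

⟨σ_x⟩ = 2 Re(a* b)/(|a|²+|b|²) with a = 3, b = 2.
a* b = 6, so ⟨σ_x⟩ = 12/13.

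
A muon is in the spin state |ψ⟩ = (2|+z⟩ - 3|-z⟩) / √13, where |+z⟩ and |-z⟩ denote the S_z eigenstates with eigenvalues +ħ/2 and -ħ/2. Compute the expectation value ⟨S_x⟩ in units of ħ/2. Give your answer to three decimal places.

⟨σ_x⟩ = 2 Re(a* b)/(|a|²+|b|²) with a = 2, b = -3.
a* b = -6, so ⟨σ_x⟩ = -12/13.
⟨S_x⟩ = (ħ/2)·⟨σ_x⟩.

-0.923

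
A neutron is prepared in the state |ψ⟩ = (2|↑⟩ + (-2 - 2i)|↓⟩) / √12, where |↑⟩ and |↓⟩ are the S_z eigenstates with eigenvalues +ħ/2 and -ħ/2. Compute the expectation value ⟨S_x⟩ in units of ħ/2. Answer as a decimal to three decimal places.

-0.667

⟨σ_x⟩ = 2 Re(a* b)/(|a|²+|b|²) with a = 2, b = (-2 - 2i).
a* b = (-4 - 4i), so ⟨σ_x⟩ = -8/12.
⟨S_x⟩ = (ħ/2)·⟨σ_x⟩.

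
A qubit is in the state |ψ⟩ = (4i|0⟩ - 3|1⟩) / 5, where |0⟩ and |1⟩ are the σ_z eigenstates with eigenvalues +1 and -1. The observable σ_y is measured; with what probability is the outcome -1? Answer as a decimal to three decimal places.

0.020

|-y⟩ = (|0⟩ - i|1⟩)/√2, so ⟨-y|ψ⟩ = (i) / (√2·5).
P = |i|² / 50 = 1/50.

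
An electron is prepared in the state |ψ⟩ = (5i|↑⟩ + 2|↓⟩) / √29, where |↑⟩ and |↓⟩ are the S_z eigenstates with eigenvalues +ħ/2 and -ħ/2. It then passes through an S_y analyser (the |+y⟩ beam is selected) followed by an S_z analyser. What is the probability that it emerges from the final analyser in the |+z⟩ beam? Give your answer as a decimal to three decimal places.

First analyser (S_y): P(|+y⟩) = |⟨+y|ψ⟩|² = 9/58.
After stage 1 the state is |+y⟩; P(|+z⟩) = |⟨+z|+y⟩|² = 1/2.
Joint probability = 9/58 × 1/2 = 0.078.

0.078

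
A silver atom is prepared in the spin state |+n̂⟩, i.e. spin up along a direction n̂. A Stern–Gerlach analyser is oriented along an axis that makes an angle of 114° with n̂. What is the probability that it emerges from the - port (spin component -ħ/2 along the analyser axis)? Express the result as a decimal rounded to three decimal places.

0.703

For spin-½, the probability of finding spin-up along an axis at angle θ to the initial spin direction is cos²(θ/2); spin-down is sin²(θ/2).
θ = 114°, so P = sin²(57°) ≈ 0.703.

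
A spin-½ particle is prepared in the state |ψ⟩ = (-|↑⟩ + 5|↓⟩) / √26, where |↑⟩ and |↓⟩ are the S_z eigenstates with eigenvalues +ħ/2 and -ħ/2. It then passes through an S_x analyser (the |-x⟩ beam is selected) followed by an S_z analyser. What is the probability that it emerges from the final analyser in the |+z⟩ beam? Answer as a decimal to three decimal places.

0.346

First analyser (S_x): P(|-x⟩) = |⟨-x|ψ⟩|² = 36/52.
After stage 1 the state is |-x⟩; P(|+z⟩) = |⟨+z|-x⟩|² = 1/2.
Joint probability = 36/52 × 1/2 = 0.346.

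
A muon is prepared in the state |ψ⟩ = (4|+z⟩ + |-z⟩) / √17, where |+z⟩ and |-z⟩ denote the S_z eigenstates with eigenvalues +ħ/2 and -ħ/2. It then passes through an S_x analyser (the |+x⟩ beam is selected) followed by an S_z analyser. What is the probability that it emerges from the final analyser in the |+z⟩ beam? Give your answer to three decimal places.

0.368

First analyser (S_x): P(|+x⟩) = |⟨+x|ψ⟩|² = 25/34.
After stage 1 the state is |+x⟩; P(|+z⟩) = |⟨+z|+x⟩|² = 1/2.
Joint probability = 25/34 × 1/2 = 0.368.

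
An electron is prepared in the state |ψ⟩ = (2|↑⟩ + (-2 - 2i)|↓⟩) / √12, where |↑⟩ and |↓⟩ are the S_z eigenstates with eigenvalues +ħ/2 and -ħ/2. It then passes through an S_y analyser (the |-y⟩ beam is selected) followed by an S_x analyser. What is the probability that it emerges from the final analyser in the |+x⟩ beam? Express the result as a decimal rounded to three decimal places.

0.417

First analyser (S_y): P(|-y⟩) = |⟨-y|ψ⟩|² = 20/24.
After stage 1 the state is |-y⟩; P(|+x⟩) = |⟨+x|-y⟩|² = 1/2.
Joint probability = 20/24 × 1/2 = 0.417.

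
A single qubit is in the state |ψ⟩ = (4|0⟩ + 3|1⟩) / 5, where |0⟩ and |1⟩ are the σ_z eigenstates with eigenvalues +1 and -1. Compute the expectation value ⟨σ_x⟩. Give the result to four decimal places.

⟨σ_x⟩ = 2 Re(a* b)/(|a|²+|b|²) with a = 4, b = 3.
a* b = 12, so ⟨σ_x⟩ = 24/25.

0.9600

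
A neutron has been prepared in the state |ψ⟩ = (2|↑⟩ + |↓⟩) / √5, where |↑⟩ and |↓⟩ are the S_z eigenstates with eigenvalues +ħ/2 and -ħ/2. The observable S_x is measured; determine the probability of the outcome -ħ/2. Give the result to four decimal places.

|-x⟩ = (|↑⟩ - |↓⟩)/√2, so ⟨-x|ψ⟩ = (1) / (√2·√5).
P = |1|² / 10 = 1/10.

0.1000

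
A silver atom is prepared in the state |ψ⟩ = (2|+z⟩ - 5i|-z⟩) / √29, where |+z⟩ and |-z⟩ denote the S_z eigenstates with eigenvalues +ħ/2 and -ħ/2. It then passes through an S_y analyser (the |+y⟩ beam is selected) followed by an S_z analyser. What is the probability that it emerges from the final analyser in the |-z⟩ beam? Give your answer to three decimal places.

0.078

First analyser (S_y): P(|+y⟩) = |⟨+y|ψ⟩|² = 9/58.
After stage 1 the state is |+y⟩; P(|-z⟩) = |⟨-z|+y⟩|² = 1/2.
Joint probability = 9/58 × 1/2 = 0.078.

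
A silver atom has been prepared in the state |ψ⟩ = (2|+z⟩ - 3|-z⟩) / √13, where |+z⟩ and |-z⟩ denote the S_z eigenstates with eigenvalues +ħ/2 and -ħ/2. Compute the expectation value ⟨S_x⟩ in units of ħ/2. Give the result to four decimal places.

-0.9231

⟨σ_x⟩ = 2 Re(a* b)/(|a|²+|b|²) with a = 2, b = -3.
a* b = -6, so ⟨σ_x⟩ = -12/13.
⟨S_x⟩ = (ħ/2)·⟨σ_x⟩.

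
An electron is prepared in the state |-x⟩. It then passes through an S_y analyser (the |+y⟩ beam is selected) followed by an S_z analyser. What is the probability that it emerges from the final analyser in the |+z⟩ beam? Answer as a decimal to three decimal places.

0.250

First analyser (S_y): from |-x⟩, P(|+y⟩) = 1/2.
After stage 1 the state is |+y⟩; P(|+z⟩) = |⟨+z|+y⟩|² = 1/2.
Joint probability = 1/2 × 1/2 = 0.250.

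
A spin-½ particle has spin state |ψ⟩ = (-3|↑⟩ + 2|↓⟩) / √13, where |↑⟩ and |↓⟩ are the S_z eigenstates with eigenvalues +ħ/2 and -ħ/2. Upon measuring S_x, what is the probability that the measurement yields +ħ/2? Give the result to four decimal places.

0.0385

|+x⟩ = (|↑⟩ + |↓⟩)/√2, so ⟨+x|ψ⟩ = (-1) / (√2·√13).
P = |-1|² / 26 = 1/26.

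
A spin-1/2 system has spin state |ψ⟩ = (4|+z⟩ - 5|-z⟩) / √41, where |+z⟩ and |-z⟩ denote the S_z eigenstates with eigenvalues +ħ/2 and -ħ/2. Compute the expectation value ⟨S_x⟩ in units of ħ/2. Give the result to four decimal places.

⟨σ_x⟩ = 2 Re(a* b)/(|a|²+|b|²) with a = 4, b = -5.
a* b = -20, so ⟨σ_x⟩ = -40/41.
⟨S_x⟩ = (ħ/2)·⟨σ_x⟩.

-0.9756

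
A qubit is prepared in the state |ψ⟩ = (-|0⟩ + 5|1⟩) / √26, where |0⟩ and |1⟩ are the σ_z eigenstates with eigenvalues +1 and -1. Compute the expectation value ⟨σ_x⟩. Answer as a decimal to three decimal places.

-0.385

⟨σ_x⟩ = 2 Re(a* b)/(|a|²+|b|²) with a = -1, b = 5.
a* b = -5, so ⟨σ_x⟩ = -10/26.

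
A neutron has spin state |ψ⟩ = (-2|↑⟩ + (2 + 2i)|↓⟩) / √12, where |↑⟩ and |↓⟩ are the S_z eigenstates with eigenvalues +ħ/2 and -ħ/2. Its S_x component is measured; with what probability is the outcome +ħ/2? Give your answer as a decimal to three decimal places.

0.167

|+x⟩ = (|↑⟩ + |↓⟩)/√2, so ⟨+x|ψ⟩ = (2i) / (√2·√12).
P = |2i|² / 24 = 4/24.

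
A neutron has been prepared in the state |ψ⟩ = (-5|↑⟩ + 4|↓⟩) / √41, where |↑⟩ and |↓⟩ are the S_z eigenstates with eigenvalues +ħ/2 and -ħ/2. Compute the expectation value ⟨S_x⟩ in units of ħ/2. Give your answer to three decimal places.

-0.976

⟨σ_x⟩ = 2 Re(a* b)/(|a|²+|b|²) with a = -5, b = 4.
a* b = -20, so ⟨σ_x⟩ = -40/41.
⟨S_x⟩ = (ħ/2)·⟨σ_x⟩.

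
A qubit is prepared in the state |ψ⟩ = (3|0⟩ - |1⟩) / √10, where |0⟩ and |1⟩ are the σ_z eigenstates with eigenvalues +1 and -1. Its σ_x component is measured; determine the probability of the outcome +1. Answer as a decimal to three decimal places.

0.200

|+x⟩ = (|0⟩ + |1⟩)/√2, so ⟨+x|ψ⟩ = (2) / (√2·√10).
P = |2|² / 20 = 4/20.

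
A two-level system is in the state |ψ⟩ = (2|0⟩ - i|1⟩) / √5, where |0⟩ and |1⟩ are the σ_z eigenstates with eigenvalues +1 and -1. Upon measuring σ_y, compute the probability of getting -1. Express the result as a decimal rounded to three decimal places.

|-y⟩ = (|0⟩ - i|1⟩)/√2, so ⟨-y|ψ⟩ = (3) / (√2·√5).
P = |3|² / 10 = 9/10.

0.900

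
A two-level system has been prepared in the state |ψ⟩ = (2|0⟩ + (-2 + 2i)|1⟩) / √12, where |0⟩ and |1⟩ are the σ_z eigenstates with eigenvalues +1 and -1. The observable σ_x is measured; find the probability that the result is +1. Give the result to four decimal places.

|+x⟩ = (|0⟩ + |1⟩)/√2, so ⟨+x|ψ⟩ = (2i) / (√2·√12).
P = |2i|² / 24 = 4/24.

0.1667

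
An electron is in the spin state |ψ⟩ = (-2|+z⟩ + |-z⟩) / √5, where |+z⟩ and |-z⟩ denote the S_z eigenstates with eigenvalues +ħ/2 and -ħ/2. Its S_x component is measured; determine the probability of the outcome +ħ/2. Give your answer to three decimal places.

0.100

|+x⟩ = (|+z⟩ + |-z⟩)/√2, so ⟨+x|ψ⟩ = (-1) / (√2·√5).
P = |-1|² / 10 = 1/10.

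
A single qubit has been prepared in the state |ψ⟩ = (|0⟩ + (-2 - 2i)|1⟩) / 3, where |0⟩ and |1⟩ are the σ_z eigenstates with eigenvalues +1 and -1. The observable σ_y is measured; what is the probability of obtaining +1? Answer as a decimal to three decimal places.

0.278

|+y⟩ = (|0⟩ + i|1⟩)/√2, so ⟨+y|ψ⟩ = (-1 + 2i) / (√2·3).
P = |-1 + 2i|² / 18 = 5/18.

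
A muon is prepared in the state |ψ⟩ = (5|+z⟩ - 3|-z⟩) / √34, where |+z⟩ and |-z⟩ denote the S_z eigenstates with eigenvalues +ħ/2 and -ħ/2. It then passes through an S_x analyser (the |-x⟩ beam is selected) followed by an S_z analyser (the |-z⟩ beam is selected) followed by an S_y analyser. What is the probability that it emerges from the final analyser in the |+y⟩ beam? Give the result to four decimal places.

0.2353

First analyser (S_x): P(|-x⟩) = |⟨-x|ψ⟩|² = 64/68.
After stage 1 the state is |-x⟩; P(|-z⟩) = |⟨-z|-x⟩|² = 1/2.
After stage 2 the state is |-z⟩; P(|+y⟩) = |⟨+y|-z⟩|² = 1/2.
Joint probability = 64/68 × 1/2 × 1/2 = 0.2353.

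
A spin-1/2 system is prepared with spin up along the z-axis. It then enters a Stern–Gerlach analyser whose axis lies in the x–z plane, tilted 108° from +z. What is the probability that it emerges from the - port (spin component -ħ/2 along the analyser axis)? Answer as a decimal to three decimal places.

For spin-½, the probability of finding spin-up along an axis at angle θ to the initial spin direction is cos²(θ/2); spin-down is sin²(θ/2).
θ = 108°, so P = sin²(54°) ≈ 0.655.

0.655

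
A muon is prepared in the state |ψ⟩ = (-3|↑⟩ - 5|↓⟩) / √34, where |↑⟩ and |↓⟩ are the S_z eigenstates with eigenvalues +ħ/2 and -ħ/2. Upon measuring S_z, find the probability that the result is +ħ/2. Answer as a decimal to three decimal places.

0.265

The +ħ/2 outcome corresponds to |↑⟩. Its amplitude in |ψ⟩ is -3/√34.
P = |-3|² / 34 = 9/34.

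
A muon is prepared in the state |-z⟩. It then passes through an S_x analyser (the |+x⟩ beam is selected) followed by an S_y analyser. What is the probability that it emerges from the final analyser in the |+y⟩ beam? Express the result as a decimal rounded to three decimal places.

0.250

First analyser (S_x): from |-z⟩, P(|+x⟩) = 1/2.
After stage 1 the state is |+x⟩; P(|+y⟩) = |⟨+y|+x⟩|² = 1/2.
Joint probability = 1/2 × 1/2 = 0.250.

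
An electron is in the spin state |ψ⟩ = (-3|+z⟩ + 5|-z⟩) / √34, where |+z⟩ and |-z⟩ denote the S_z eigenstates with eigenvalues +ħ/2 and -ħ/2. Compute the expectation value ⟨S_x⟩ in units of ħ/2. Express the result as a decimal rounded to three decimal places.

⟨σ_x⟩ = 2 Re(a* b)/(|a|²+|b|²) with a = -3, b = 5.
a* b = -15, so ⟨σ_x⟩ = -30/34.
⟨S_x⟩ = (ħ/2)·⟨σ_x⟩.

-0.882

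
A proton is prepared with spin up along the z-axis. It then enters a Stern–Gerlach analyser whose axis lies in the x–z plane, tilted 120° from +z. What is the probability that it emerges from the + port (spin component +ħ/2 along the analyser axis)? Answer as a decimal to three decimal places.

For spin-½, the probability of finding spin-up along an axis at angle θ to the initial spin direction is cos²(θ/2); spin-down is sin²(θ/2).
θ = 120°, so P = cos²(60°) ≈ 0.250.

0.250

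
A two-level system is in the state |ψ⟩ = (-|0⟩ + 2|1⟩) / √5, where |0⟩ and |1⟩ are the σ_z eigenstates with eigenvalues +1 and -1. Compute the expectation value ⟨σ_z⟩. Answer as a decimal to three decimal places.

-0.600

⟨σ_z⟩ = |a|² - |b|² divided by |a|²+|b|², with a, b the |0⟩, |1⟩ amplitudes.
= (1 - 4)/5 = -3/5.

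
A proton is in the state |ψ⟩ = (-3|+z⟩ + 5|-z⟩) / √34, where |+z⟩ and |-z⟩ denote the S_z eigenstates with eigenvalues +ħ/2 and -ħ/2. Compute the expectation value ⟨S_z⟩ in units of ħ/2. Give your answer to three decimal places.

⟨σ_z⟩ = |a|² - |b|² divided by |a|²+|b|², with a, b the |+z⟩, |-z⟩ amplitudes.
= (9 - 25)/34 = -16/34.
⟨S_z⟩ = (ħ/2)·⟨σ_z⟩.

-0.471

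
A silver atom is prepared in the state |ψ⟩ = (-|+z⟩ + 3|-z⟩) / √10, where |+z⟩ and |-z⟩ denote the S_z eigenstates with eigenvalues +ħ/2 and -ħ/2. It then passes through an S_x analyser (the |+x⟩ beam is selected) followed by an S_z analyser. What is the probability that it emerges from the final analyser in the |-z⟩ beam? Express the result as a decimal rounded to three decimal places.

First analyser (S_x): P(|+x⟩) = |⟨+x|ψ⟩|² = 4/20.
After stage 1 the state is |+x⟩; P(|-z⟩) = |⟨-z|+x⟩|² = 1/2.
Joint probability = 4/20 × 1/2 = 0.100.

0.100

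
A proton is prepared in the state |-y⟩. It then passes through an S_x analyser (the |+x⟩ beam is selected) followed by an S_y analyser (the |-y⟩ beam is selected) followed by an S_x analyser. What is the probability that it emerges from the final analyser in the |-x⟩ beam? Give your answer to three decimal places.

First analyser (S_x): from |-y⟩, P(|+x⟩) = 1/2.
After stage 1 the state is |+x⟩; P(|-y⟩) = |⟨-y|+x⟩|² = 1/2.
After stage 2 the state is |-y⟩; P(|-x⟩) = |⟨-x|-y⟩|² = 1/2.
Joint probability = 1/2 × 1/2 × 1/2 = 0.125.

0.125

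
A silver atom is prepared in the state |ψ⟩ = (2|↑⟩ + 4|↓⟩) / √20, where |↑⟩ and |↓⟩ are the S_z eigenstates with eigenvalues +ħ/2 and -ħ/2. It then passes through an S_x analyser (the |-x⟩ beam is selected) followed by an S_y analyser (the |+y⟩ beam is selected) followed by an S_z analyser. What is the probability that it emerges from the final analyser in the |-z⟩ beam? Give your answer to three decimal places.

0.025

First analyser (S_x): P(|-x⟩) = |⟨-x|ψ⟩|² = 4/40.
After stage 1 the state is |-x⟩; P(|+y⟩) = |⟨+y|-x⟩|² = 1/2.
After stage 2 the state is |+y⟩; P(|-z⟩) = |⟨-z|+y⟩|² = 1/2.
Joint probability = 4/40 × 1/2 × 1/2 = 0.025.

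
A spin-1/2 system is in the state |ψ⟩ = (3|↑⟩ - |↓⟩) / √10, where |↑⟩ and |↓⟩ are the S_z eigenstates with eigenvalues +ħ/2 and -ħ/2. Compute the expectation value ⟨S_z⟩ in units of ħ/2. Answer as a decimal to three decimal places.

0.800

⟨σ_z⟩ = |a|² - |b|² divided by |a|²+|b|², with a, b the |↑⟩, |↓⟩ amplitudes.
= (9 - 1)/10 = 8/10.
⟨S_z⟩ = (ħ/2)·⟨σ_z⟩.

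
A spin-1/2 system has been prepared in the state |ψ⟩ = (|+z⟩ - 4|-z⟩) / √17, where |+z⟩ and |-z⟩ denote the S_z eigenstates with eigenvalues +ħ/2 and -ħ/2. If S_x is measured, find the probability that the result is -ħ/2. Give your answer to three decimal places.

|-x⟩ = (|+z⟩ - |-z⟩)/√2, so ⟨-x|ψ⟩ = (5) / (√2·√17).
P = |5|² / 34 = 25/34.

0.735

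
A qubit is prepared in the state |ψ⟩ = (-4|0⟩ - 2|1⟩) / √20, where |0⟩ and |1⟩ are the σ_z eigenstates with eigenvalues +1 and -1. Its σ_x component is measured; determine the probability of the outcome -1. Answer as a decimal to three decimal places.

0.100

|-x⟩ = (|0⟩ - |1⟩)/√2, so ⟨-x|ψ⟩ = (-2) / (√2·√20).
P = |-2|² / 40 = 4/40.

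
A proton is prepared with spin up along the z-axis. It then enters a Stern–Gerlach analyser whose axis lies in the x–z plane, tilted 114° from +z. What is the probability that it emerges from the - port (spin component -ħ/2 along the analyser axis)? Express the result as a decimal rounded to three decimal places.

For spin-½, the probability of finding spin-up along an axis at angle θ to the initial spin direction is cos²(θ/2); spin-down is sin²(θ/2).
θ = 114°, so P = sin²(57°) ≈ 0.703.

0.703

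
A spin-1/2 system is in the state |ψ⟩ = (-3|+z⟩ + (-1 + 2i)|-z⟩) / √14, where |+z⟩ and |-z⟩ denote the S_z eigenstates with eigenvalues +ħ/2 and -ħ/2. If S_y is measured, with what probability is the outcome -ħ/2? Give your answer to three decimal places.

|-y⟩ = (|+z⟩ - i|-z⟩)/√2, so ⟨-y|ψ⟩ = (-5 - i) / (√2·√14).
P = |-5 - i|² / 28 = 26/28.

0.929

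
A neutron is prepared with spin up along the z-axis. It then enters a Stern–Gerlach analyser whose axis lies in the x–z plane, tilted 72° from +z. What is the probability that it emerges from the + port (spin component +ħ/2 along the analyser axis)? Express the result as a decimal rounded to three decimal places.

0.655

For spin-½, the probability of finding spin-up along an axis at angle θ to the initial spin direction is cos²(θ/2); spin-down is sin²(θ/2).
θ = 72°, so P = cos²(36°) ≈ 0.655.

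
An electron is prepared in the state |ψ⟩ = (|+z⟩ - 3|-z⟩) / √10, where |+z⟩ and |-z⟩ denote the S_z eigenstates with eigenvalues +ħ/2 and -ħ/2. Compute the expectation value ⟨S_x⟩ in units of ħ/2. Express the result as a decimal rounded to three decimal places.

-0.600

⟨σ_x⟩ = 2 Re(a* b)/(|a|²+|b|²) with a = 1, b = -3.
a* b = -3, so ⟨σ_x⟩ = -6/10.
⟨S_x⟩ = (ħ/2)·⟨σ_x⟩.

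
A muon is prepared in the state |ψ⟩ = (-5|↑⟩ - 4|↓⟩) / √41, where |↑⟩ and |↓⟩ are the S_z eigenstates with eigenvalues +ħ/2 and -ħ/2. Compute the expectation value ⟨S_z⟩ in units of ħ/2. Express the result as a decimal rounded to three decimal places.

⟨σ_z⟩ = |a|² - |b|² divided by |a|²+|b|², with a, b the |↑⟩, |↓⟩ amplitudes.
= (25 - 16)/41 = 9/41.
⟨S_z⟩ = (ħ/2)·⟨σ_z⟩.

0.220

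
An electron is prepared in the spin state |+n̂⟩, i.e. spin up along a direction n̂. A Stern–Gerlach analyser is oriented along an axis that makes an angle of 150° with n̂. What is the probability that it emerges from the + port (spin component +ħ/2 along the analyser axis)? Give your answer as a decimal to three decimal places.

For spin-½, the probability of finding spin-up along an axis at angle θ to the initial spin direction is cos²(θ/2); spin-down is sin²(θ/2).
θ = 150°, so P = cos²(75°) ≈ 0.067.

0.067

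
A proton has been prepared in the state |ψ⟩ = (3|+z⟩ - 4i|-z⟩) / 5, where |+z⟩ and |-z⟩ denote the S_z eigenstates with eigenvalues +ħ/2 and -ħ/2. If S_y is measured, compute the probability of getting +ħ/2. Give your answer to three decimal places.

0.020

|+y⟩ = (|+z⟩ + i|-z⟩)/√2, so ⟨+y|ψ⟩ = (-1) / (√2·5).
P = |-1|² / 50 = 1/50.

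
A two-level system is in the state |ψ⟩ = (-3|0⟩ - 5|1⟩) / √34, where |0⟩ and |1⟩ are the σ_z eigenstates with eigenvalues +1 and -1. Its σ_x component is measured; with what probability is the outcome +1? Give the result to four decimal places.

|+x⟩ = (|0⟩ + |1⟩)/√2, so ⟨+x|ψ⟩ = (-8) / (√2·√34).
P = |-8|² / 68 = 64/68.

0.9412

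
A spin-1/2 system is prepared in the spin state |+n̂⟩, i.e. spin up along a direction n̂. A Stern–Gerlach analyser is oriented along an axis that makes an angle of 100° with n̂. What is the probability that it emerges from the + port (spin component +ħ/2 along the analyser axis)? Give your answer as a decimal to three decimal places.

0.413

For spin-½, the probability of finding spin-up along an axis at angle θ to the initial spin direction is cos²(θ/2); spin-down is sin²(θ/2).
θ = 100°, so P = cos²(50°) ≈ 0.413.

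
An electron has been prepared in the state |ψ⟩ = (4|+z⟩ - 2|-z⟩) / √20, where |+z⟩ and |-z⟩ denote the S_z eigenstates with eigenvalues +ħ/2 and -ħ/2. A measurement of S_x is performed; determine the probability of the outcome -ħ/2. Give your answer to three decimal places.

0.900

|-x⟩ = (|+z⟩ - |-z⟩)/√2, so ⟨-x|ψ⟩ = (6) / (√2·√20).
P = |6|² / 40 = 36/40.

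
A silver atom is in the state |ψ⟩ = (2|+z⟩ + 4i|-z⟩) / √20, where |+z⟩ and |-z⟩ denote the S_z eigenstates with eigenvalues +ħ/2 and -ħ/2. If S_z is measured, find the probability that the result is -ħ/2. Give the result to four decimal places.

The -ħ/2 outcome corresponds to |-z⟩. Its amplitude in |ψ⟩ is 4i/√20.
P = |4i|² / 20 = 16/20.

0.8000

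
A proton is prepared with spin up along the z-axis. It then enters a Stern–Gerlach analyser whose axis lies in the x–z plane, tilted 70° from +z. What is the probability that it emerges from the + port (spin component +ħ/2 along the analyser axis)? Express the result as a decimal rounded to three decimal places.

0.671

For spin-½, the probability of finding spin-up along an axis at angle θ to the initial spin direction is cos²(θ/2); spin-down is sin²(θ/2).
θ = 70°, so P = cos²(35°) ≈ 0.671.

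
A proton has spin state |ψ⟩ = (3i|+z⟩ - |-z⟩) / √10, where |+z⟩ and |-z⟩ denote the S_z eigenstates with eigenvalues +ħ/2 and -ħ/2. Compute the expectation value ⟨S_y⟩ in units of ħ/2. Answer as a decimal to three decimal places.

0.600

⟨σ_y⟩ = 2 Im(a* b)/(|a|²+|b|²) with a = 3i, b = -1.
a* b = 3i, so ⟨σ_y⟩ = 6/10.
⟨S_y⟩ = (ħ/2)·⟨σ_y⟩.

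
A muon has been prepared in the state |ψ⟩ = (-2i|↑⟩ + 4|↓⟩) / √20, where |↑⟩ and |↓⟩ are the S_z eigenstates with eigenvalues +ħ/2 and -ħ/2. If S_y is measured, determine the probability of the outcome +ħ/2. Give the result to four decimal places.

0.9000

|+y⟩ = (|↑⟩ + i|↓⟩)/√2, so ⟨+y|ψ⟩ = (-6i) / (√2·√20).
P = |-6i|² / 40 = 36/40.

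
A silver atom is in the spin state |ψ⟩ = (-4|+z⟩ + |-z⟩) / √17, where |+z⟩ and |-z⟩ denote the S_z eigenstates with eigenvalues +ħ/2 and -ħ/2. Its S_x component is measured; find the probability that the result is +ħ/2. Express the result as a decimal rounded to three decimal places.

0.265

|+x⟩ = (|+z⟩ + |-z⟩)/√2, so ⟨+x|ψ⟩ = (-3) / (√2·√17).
P = |-3|² / 34 = 9/34.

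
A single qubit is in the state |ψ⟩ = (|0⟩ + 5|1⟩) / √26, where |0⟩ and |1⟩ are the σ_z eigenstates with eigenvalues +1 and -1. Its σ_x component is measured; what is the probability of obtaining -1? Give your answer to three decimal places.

0.308

|-x⟩ = (|0⟩ - |1⟩)/√2, so ⟨-x|ψ⟩ = (-4) / (√2·√26).
P = |-4|² / 52 = 16/52.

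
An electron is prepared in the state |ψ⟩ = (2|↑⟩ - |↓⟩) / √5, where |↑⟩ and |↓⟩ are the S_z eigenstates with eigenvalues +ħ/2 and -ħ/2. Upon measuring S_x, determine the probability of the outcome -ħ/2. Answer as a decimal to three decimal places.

|-x⟩ = (|↑⟩ - |↓⟩)/√2, so ⟨-x|ψ⟩ = (3) / (√2·√5).
P = |3|² / 10 = 9/10.

0.900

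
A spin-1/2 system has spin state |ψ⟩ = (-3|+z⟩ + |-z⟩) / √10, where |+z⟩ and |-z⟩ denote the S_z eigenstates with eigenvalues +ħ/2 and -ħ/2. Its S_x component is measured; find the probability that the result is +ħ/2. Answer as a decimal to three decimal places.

|+x⟩ = (|+z⟩ + |-z⟩)/√2, so ⟨+x|ψ⟩ = (-2) / (√2·√10).
P = |-2|² / 20 = 4/20.

0.200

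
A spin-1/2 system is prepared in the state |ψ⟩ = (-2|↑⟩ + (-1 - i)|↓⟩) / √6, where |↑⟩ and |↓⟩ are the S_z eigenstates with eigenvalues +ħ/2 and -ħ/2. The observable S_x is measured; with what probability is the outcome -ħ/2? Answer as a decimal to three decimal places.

0.167

|-x⟩ = (|↑⟩ - |↓⟩)/√2, so ⟨-x|ψ⟩ = (-1 + i) / (√2·√6).
P = |-1 + i|² / 12 = 2/12.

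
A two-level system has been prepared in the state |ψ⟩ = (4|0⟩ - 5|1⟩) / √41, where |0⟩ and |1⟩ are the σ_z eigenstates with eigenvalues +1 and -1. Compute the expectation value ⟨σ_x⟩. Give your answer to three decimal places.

⟨σ_x⟩ = 2 Re(a* b)/(|a|²+|b|²) with a = 4, b = -5.
a* b = -20, so ⟨σ_x⟩ = -40/41.

-0.976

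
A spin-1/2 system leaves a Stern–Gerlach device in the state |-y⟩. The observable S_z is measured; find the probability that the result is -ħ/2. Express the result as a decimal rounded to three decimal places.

0.500

In the S_z basis, |-y⟩ = (|+z⟩ - i|-z⟩)/√2 and |-z⟩ = |-z⟩.
|⟨-z|-y⟩|² = 1/2.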